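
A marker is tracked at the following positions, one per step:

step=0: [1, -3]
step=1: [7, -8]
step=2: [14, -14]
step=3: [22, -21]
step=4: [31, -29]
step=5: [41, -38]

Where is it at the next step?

[52, -48]

Taking differences between consecutive positions: [+6, -5], [+7, -6], [+8, -7], [+9, -8], [+10, -9]. These grow by [+1, -1] each step.
step 6: [41, -38] + [+11, -10] → [52, -48]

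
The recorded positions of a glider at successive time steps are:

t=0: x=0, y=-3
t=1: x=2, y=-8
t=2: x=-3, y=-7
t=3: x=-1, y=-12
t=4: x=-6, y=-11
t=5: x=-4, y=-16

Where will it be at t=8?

Step-to-step displacements: (+2, -5), (-5, +1), (+2, -5), (-5, +1), (+2, -5) — a repeating cycle of length 2.
step 6: apply (-5, +1) → x=-9, y=-15
step 7: apply (+2, -5) → x=-7, y=-20
step 8: apply (-5, +1) → x=-12, y=-19

x=-12, y=-19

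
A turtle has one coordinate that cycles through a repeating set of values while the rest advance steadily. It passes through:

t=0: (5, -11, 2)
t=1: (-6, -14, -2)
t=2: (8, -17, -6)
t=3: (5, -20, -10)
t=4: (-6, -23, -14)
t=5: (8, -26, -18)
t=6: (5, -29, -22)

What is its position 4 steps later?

The first coordinate repeats the cycle [5, -6, 8] with period 3; step 10 mod 3 = 1, giving -6.
The second coordinate changes by -3 each step, so at step 10 it is -11 + 10·(-3) = -41.
The third coordinate changes by -4 each step, so at step 10 it is 2 + 10·(-4) = -38.

(-6, -41, -38)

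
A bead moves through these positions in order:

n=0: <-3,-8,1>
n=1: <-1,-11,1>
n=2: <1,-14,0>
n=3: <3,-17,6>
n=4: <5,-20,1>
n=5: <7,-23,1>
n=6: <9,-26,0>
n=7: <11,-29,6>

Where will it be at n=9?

First: linear, +2 per step → 15 at step 9.
Second: linear, -3 per step → -35 at step 9.
Third: cycles through 1, 1, 0, 6 every 4 steps. Step 9 lands at position 1 of the cycle → 1.

<15,-35,1>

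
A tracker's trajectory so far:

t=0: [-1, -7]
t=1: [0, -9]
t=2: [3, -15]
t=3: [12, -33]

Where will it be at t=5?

Step-to-step displacements: [+1, -2], [+3, -6], [+9, -18]; each is 3× the previous.
step 4: [12, -33] + [+27, -54] → [39, -87]
step 5: [39, -87] + [+81, -162] → [120, -249]

[120, -249]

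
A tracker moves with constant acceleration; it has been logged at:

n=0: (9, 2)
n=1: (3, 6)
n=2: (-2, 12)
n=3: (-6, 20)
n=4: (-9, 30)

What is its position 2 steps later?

Taking differences between consecutive positions: (-6, +4), (-5, +6), (-4, +8), (-3, +10). These grow by (+1, +2) each step.
step 5: (-9, 30) + (-2, +12) → (-11, 42)
step 6: (-11, 42) + (-1, +14) → (-12, 56)

(-12, 56)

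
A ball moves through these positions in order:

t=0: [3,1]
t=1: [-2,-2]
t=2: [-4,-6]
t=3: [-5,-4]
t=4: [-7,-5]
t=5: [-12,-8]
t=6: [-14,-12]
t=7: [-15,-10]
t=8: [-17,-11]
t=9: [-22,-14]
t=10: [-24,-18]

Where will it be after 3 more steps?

[-32,-20]

The moves between consecutive positions are [-5,-3], [-2,-4], [-1,+2], [-2,-1], [-5,-3], [-2,-4], [-1,+2], [-2,-1], [-5,-3], [-2,-4]; they repeat the 4-cycle [[-5,-3], [-2,-4], [-1,+2], [-2,-1]].
step 11: apply [-1,+2] → [-25,-16]
step 12: apply [-2,-1] → [-27,-17]
step 13: apply [-5,-3] → [-32,-20]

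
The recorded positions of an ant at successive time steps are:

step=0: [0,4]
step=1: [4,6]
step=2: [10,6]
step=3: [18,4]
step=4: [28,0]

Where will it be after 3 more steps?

Successive displacements: [+4,+2], [+6,+0], [+8,-2], [+10,-4] — each changes by [+2,-2].
step 5: [28,0] + [+12,-6] → [40,-6]
step 6: [40,-6] + [+14,-8] → [54,-14]
step 7: [54,-14] + [+16,-10] → [70,-24]

[70,-24]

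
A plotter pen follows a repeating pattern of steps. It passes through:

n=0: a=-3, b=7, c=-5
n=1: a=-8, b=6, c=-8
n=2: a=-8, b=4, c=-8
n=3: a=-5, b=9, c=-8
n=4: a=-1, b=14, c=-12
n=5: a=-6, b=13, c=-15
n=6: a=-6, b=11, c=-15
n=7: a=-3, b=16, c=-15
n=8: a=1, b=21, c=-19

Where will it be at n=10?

Step-to-step displacements: (-5,-1,-3), (+0,-2,+0), (+3,+5,+0), (+4,+5,-4), (-5,-1,-3), (+0,-2,+0), (+3,+5,+0), (+4,+5,-4) — a repeating cycle of length 4.
step 9: apply (-5,-1,-3) → a=-4, b=20, c=-22
step 10: apply (+0,-2,+0) → a=-4, b=18, c=-22

a=-4, b=18, c=-22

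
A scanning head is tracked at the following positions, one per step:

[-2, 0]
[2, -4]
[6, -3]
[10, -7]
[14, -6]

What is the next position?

[18, -10]

Step-to-step displacements: [+4, -4], [+4, +1], [+4, -4], [+4, +1] — a repeating cycle of length 2.
step 5: apply [+4, -4] → [18, -10]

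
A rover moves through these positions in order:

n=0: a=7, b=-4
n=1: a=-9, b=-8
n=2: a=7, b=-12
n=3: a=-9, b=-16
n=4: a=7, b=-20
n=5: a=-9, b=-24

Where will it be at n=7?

a=-9, b=-32

A: cycles through 7, -9 every 2 steps. Step 7 lands at position 1 of the cycle → -9.
B: linear, -4 per step → -32 at step 7.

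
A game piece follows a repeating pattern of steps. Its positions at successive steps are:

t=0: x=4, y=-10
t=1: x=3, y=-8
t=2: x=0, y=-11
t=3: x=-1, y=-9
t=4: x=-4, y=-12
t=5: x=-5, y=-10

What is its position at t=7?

The moves between consecutive positions are (-1,+2), (-3,-3), (-1,+2), (-3,-3), (-1,+2); they repeat the 2-cycle [(-1,+2), (-3,-3)].
step 6: apply (-3,-3) → x=-8, y=-13
step 7: apply (-1,+2) → x=-9, y=-11

x=-9, y=-11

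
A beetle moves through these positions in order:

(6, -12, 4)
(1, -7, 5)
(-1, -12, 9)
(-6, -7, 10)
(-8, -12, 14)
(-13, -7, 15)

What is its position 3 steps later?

(-22, -12, 24)

Differencing gives (-5, +5, +1), (-2, -5, +4), (-5, +5, +1), (-2, -5, +4), (-5, +5, +1). This is the pattern (-5, +5, +1), (-2, -5, +4) repeated.
step 6: apply (-2, -5, +4) → (-15, -12, 19)
step 7: apply (-5, +5, +1) → (-20, -7, 20)
step 8: apply (-2, -5, +4) → (-22, -12, 24)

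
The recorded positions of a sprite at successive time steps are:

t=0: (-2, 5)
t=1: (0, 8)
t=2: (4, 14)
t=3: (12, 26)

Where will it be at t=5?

(60, 98)

Step-to-step displacements: (+2, +3), (+4, +6), (+8, +12); each is 2× the previous.
step 4: (12, 26) + (+16, +24) → (28, 50)
step 5: (28, 50) + (+32, +48) → (60, 98)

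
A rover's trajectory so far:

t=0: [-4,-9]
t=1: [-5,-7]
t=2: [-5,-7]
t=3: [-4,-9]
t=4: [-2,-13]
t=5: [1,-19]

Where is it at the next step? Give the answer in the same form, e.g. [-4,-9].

Successive displacements: [-1,+2], [+0,+0], [+1,-2], [+2,-4], [+3,-6] — each changes by [+1,-2].
step 6: [1,-19] + [+4,-8] → [5,-27]

[5,-27]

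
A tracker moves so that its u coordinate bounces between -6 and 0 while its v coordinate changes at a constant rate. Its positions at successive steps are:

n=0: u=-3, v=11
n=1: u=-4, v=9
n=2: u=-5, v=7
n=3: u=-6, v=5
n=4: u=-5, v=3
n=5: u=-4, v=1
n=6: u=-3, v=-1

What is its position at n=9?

u=0, v=-7

The u coordinate reflects between -6 and 0, moving 1 per step.
  step 7: -3 → -2
  step 8: -2 → -1
  step 9: -1 → 0
The v coordinate changes by -2 each step: at step 9 it is -7.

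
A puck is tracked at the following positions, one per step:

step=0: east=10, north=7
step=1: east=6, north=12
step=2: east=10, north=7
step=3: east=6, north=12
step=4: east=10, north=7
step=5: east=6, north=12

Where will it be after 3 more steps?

The moves between consecutive positions are (-4, +5), (+4, -5), (-4, +5), (+4, -5), (-4, +5); they repeat the 2-cycle [(-4, +5), (+4, -5)].
step 6: apply (+4, -5) → east=10, north=7
step 7: apply (-4, +5) → east=6, north=12
step 8: apply (+4, -5) → east=10, north=7

east=10, north=7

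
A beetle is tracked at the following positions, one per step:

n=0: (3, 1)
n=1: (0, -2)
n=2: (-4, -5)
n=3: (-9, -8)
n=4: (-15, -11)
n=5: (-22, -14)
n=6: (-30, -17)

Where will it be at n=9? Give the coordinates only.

(-60, -26)

First differences are (-3, -3), (-4, -3), (-5, -3), (-6, -3), (-7, -3), (-8, -3); their common second difference is (-1, +0) (constant acceleration).
step 7: (-30, -17) + (-9, -3) → (-39, -20)
step 8: (-39, -20) + (-10, -3) → (-49, -23)
step 9: (-49, -23) + (-11, -3) → (-60, -26)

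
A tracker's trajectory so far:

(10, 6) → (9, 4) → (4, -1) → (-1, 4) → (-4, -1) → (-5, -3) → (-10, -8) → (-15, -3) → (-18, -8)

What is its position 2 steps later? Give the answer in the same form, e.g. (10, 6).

Step-to-step displacements: (-1, -2), (-5, -5), (-5, +5), (-3, -5), (-1, -2), (-5, -5), (-5, +5), (-3, -5) — a repeating cycle of length 4.
step 9: apply (-1, -2) → (-19, -10)
step 10: apply (-5, -5) → (-24, -15)

(-24, -15)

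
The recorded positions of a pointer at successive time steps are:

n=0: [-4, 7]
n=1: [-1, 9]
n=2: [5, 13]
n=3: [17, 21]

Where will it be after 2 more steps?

The jumps are [+3, +2], [+6, +4], [+12, +8] — a geometric progression with ratio 2.
step 4: [17, 21] + [+24, +16] → [41, 37]
step 5: [41, 37] + [+48, +32] → [89, 69]

[89, 69]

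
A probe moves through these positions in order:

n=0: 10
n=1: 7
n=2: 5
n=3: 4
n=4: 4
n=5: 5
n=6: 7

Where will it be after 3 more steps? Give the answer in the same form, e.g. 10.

Successive displacements: -3, -2, -1, +0, +1, +2 — each changes by +1.
step 7: 7 + 3 → 10
step 8: 10 + 4 → 14
step 9: 14 + 5 → 19

19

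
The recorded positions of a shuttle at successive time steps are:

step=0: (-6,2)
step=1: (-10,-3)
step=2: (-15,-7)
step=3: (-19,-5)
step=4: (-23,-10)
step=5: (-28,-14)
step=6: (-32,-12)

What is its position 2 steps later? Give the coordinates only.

(-41,-21)

Step-to-step displacements: (-4,-5), (-5,-4), (-4,+2), (-4,-5), (-5,-4), (-4,+2) — a repeating cycle of length 3.
step 7: apply (-4,-5) → (-36,-17)
step 8: apply (-5,-4) → (-41,-21)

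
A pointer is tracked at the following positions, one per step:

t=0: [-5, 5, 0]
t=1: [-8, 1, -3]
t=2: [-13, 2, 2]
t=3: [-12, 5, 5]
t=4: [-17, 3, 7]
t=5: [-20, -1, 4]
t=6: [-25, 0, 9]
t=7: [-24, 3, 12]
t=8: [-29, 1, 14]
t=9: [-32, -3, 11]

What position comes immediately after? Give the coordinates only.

The moves between consecutive positions are [-3, -4, -3], [-5, +1, +5], [+1, +3, +3], [-5, -2, +2], [-3, -4, -3], [-5, +1, +5], [+1, +3, +3], [-5, -2, +2], [-3, -4, -3]; they repeat the 4-cycle [[-3, -4, -3], [-5, +1, +5], [+1, +3, +3], [-5, -2, +2]].
step 10: apply [-5, +1, +5] → [-37, -2, 16]

[-37, -2, 16]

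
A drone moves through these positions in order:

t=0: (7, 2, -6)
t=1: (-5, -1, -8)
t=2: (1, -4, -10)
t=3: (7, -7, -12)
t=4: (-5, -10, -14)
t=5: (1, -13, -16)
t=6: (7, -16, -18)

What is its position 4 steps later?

(-5, -28, -26)

First: cycles through 7, -5, 1 every 3 steps. Step 10 lands at position 1 of the cycle → -5.
Second: linear, -3 per step → -28 at step 10.
Third: linear, -2 per step → -26 at step 10.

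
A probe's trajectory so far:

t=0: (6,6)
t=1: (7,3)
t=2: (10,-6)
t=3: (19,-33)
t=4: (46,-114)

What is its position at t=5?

The jumps are (+1,-3), (+3,-9), (+9,-27), (+27,-81) — a geometric progression with ratio 3.
step 5: (46,-114) + (+81,-243) → (127,-357)

(127,-357)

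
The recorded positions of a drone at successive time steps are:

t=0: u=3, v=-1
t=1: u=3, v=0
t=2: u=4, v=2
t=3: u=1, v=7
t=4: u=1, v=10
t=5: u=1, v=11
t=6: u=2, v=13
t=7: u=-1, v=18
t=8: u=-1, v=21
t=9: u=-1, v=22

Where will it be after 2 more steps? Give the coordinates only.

The moves between consecutive positions are (+0, +1), (+1, +2), (-3, +5), (+0, +3), (+0, +1), (+1, +2), (-3, +5), (+0, +3), (+0, +1); they repeat the 4-cycle [(+0, +1), (+1, +2), (-3, +5), (+0, +3)].
step 10: apply (+1, +2) → u=0, v=24
step 11: apply (-3, +5) → u=-3, v=29

u=-3, v=29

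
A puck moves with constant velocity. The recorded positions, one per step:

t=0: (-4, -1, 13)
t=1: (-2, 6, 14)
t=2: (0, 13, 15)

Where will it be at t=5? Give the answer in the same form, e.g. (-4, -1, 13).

Each step adds (+2, +7, +1) to the position.
step 3: (0, 13, 15) + (+2, +7, +1) → (2, 20, 16)
step 4: (2, 20, 16) + (+2, +7, +1) → (4, 27, 17)
step 5: (4, 27, 17) + (+2, +7, +1) → (6, 34, 18)

(6, 34, 18)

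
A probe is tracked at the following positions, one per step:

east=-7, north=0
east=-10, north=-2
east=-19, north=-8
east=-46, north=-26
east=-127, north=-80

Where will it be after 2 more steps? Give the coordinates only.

Step-to-step displacements: (-3, -2), (-9, -6), (-27, -18), (-81, -54); each is 3× the previous.
step 5: east=-127, north=-80 + (-243, -162) → east=-370, north=-242
step 6: east=-370, north=-242 + (-729, -486) → east=-1099, north=-728

east=-1099, north=-728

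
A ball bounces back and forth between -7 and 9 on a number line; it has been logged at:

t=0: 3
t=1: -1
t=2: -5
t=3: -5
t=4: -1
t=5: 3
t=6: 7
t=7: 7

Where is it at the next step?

The value travels 4 per step and bounces off the walls at -7 and 9.
  step 8: 7 → 3

3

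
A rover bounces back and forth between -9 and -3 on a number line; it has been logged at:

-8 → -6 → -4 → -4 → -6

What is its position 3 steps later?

-6

The value travels 2 per step and bounces off the walls at -9 and -3.
  step 5: -6 → -8
  step 6: -8 → -8
  step 7: -8 → -6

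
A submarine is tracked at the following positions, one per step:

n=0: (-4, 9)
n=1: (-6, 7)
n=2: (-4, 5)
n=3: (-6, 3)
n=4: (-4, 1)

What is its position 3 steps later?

The first coordinate repeats the cycle [-4, -6] with period 2; step 7 mod 2 = 1, giving -6.
The second coordinate changes by -2 each step, so at step 7 it is 9 + 7·(-2) = -5.

(-6, -5)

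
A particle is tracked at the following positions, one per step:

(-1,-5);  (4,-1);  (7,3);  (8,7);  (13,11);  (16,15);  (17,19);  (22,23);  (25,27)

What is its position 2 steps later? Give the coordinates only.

Step-to-step displacements: (+5,+4), (+3,+4), (+1,+4), (+5,+4), (+3,+4), (+1,+4), (+5,+4), (+3,+4) — a repeating cycle of length 3.
step 9: apply (+1,+4) → (26,31)
step 10: apply (+5,+4) → (31,35)

(31,35)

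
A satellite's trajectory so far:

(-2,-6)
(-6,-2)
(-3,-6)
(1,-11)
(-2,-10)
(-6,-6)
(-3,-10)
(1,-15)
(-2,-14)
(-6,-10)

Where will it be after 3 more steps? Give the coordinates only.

Differencing gives (-4,+4), (+3,-4), (+4,-5), (-3,+1), (-4,+4), (+3,-4), (+4,-5), (-3,+1), (-4,+4). This is the pattern (-4,+4), (+3,-4), (+4,-5), (-3,+1) repeated.
step 10: apply (+3,-4) → (-3,-14)
step 11: apply (+4,-5) → (1,-19)
step 12: apply (-3,+1) → (-2,-18)

(-2,-18)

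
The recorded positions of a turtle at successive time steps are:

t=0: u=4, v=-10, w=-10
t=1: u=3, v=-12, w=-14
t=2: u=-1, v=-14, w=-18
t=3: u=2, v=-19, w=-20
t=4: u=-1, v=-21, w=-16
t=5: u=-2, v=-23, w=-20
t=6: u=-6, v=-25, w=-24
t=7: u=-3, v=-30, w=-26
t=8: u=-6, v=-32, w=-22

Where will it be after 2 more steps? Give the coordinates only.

Step-to-step displacements: (-1, -2, -4), (-4, -2, -4), (+3, -5, -2), (-3, -2, +4), (-1, -2, -4), (-4, -2, -4), (+3, -5, -2), (-3, -2, +4) — a repeating cycle of length 4.
step 9: apply (-1, -2, -4) → u=-7, v=-34, w=-26
step 10: apply (-4, -2, -4) → u=-11, v=-36, w=-30

u=-11, v=-36, w=-30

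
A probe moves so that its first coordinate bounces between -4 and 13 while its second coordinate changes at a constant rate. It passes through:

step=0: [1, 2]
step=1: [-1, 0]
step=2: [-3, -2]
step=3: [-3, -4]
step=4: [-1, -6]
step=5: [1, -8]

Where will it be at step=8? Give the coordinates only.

[7, -14]

The first coordinate reflects between -4 and 13, moving 2 per step.
  step 6: 1 → 3
  step 7: 3 → 5
  step 8: 5 → 7
The second coordinate changes by -2 each step: at step 8 it is -14.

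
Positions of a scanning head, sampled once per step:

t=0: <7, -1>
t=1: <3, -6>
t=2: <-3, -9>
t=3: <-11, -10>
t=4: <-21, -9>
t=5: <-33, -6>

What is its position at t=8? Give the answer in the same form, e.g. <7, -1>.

<-81, 15>

First differences are <-4, -5>, <-6, -3>, <-8, -1>, <-10, +1>, <-12, +3>; their common second difference is <-2, +2> (constant acceleration).
step 6: <-33, -6> + <-14, +5> → <-47, -1>
step 7: <-47, -1> + <-16, +7> → <-63, 6>
step 8: <-63, 6> + <-18, +9> → <-81, 15>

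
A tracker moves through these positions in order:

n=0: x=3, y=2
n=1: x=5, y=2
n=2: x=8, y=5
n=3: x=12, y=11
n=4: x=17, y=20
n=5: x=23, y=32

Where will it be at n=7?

x=38, y=65

First differences are (+2, +0), (+3, +3), (+4, +6), (+5, +9), (+6, +12); their common second difference is (+1, +3) (constant acceleration).
step 6: x=23, y=32 + (+7, +15) → x=30, y=47
step 7: x=30, y=47 + (+8, +18) → x=38, y=65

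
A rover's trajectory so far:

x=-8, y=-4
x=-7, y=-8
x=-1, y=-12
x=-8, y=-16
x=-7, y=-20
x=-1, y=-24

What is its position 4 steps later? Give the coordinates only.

x=-8, y=-40

The x coordinate repeats the cycle [-8, -7, -1] with period 3; step 9 mod 3 = 0, giving -8.
The y coordinate changes by -4 each step, so at step 9 it is -4 + 9·(-4) = -40.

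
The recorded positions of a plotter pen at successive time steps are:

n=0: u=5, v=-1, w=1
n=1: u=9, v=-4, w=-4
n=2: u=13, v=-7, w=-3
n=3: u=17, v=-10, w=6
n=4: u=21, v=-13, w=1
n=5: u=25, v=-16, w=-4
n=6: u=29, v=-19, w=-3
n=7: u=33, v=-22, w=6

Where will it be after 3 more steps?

u=45, v=-31, w=-3

The u coordinate changes by +4 each step, so at step 10 it is 5 + 10·(4) = 45.
The v coordinate changes by -3 each step, so at step 10 it is -1 + 10·(-3) = -31.
The w coordinate repeats the cycle [1, -4, -3, 6] with period 4; step 10 mod 4 = 2, giving -3.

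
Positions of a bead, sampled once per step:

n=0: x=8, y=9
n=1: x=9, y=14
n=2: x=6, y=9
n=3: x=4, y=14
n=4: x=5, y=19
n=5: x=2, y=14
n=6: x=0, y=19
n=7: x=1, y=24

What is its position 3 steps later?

x=-3, y=29

The moves between consecutive positions are (+1, +5), (-3, -5), (-2, +5), (+1, +5), (-3, -5), (-2, +5), (+1, +5); they repeat the 3-cycle [(+1, +5), (-3, -5), (-2, +5)].
step 8: apply (-3, -5) → x=-2, y=19
step 9: apply (-2, +5) → x=-4, y=24
step 10: apply (+1, +5) → x=-3, y=29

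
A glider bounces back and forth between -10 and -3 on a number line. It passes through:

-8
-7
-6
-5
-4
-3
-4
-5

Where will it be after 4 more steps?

-9

The value travels 1 per step and bounces off the walls at -10 and -3.
  step 8: -5 → -6
  step 9: -6 → -7
  step 10: -7 → -8
  step 11: -8 → -9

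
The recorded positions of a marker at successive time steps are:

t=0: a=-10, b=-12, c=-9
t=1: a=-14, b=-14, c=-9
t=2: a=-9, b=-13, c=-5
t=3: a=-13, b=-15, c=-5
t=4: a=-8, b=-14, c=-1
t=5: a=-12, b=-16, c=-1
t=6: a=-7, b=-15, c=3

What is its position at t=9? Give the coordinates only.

Differencing gives (-4, -2, +0), (+5, +1, +4), (-4, -2, +0), (+5, +1, +4), (-4, -2, +0), (+5, +1, +4). This is the pattern (-4, -2, +0), (+5, +1, +4) repeated.
step 7: apply (-4, -2, +0) → a=-11, b=-17, c=3
step 8: apply (+5, +1, +4) → a=-6, b=-16, c=7
step 9: apply (-4, -2, +0) → a=-10, b=-18, c=7

a=-10, b=-18, c=7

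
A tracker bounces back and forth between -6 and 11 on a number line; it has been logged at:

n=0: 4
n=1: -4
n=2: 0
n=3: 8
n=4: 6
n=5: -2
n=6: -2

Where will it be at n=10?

-4

The value travels 8 per step and bounces off the walls at -6 and 11.
  step 7: -2 → 6
  step 8: 6 → 8
  step 9: 8 → 0
  step 10: 0 → -4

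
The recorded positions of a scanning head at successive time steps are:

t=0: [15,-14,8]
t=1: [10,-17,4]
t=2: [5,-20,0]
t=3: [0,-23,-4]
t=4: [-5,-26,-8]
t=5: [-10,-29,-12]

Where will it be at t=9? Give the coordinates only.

[-30,-41,-28]

Each step adds [-5,-3,-4] to the position.
step 6: [-10,-29,-12] + [-5,-3,-4] → [-15,-32,-16]
step 7: [-15,-32,-16] + [-5,-3,-4] → [-20,-35,-20]
step 8: [-20,-35,-20] + [-5,-3,-4] → [-25,-38,-24]
step 9: [-25,-38,-24] + [-5,-3,-4] → [-30,-41,-28]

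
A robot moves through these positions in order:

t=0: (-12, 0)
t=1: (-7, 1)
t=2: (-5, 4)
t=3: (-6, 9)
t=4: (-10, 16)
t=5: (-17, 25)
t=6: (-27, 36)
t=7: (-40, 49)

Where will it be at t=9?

First differences are (+5, +1), (+2, +3), (-1, +5), (-4, +7), (-7, +9), (-10, +11), (-13, +13); their common second difference is (-3, +2) (constant acceleration).
step 8: (-40, 49) + (-16, +15) → (-56, 64)
step 9: (-56, 64) + (-19, +17) → (-75, 81)

(-75, 81)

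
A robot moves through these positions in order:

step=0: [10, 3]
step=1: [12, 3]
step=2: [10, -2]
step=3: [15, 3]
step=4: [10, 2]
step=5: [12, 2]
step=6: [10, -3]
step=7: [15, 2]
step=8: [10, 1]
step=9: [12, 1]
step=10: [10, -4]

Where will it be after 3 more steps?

[12, 0]

The moves between consecutive positions are [+2, +0], [-2, -5], [+5, +5], [-5, -1], [+2, +0], [-2, -5], [+5, +5], [-5, -1], [+2, +0], [-2, -5]; they repeat the 4-cycle [[+2, +0], [-2, -5], [+5, +5], [-5, -1]].
step 11: apply [+5, +5] → [15, 1]
step 12: apply [-5, -1] → [10, 0]
step 13: apply [+2, +0] → [12, 0]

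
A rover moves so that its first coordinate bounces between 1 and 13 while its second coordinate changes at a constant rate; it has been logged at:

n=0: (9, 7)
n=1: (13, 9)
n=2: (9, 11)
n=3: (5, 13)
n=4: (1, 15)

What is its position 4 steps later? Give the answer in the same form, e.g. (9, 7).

The first coordinate travels 4 per step and bounces off the walls at 1 and 13.
  step 5: 1 → 5
  step 6: 5 → 9
  step 7: 9 → 13
  step 8: 13 → 9
The second coordinate changes by +2 each step: at step 8 it is 23.

(9, 23)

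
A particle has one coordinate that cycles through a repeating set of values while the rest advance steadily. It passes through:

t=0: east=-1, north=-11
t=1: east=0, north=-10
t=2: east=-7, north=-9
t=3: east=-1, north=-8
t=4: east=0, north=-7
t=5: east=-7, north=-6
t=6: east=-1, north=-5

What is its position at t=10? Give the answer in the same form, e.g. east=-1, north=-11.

East: cycles through -1, 0, -7 every 3 steps. Step 10 lands at position 1 of the cycle → 0.
North: linear, +1 per step → -1 at step 10.

east=0, north=-1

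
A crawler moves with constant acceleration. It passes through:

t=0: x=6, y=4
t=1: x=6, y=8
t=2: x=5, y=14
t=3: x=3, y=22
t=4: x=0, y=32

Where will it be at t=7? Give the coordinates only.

Successive displacements: (+0,+4), (-1,+6), (-2,+8), (-3,+10) — each changes by (-1,+2).
step 5: x=0, y=32 + (-4,+12) → x=-4, y=44
step 6: x=-4, y=44 + (-5,+14) → x=-9, y=58
step 7: x=-9, y=58 + (-6,+16) → x=-15, y=74

x=-15, y=74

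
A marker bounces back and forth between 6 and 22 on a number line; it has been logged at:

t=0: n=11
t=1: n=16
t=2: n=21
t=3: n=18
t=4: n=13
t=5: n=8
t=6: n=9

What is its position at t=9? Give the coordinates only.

n=20

The value travels 5 per step and bounces off the walls at 6 and 22.
  step 7: 9 → 14
  step 8: 14 → 19
  step 9: 19 → 20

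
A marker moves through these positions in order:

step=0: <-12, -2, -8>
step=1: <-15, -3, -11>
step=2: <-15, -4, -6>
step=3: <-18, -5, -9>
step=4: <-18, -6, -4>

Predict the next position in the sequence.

<-21, -7, -7>

Differencing gives <-3, -1, -3>, <+0, -1, +5>, <-3, -1, -3>, <+0, -1, +5>. This is the pattern <-3, -1, -3>, <+0, -1, +5> repeated.
step 5: apply <-3, -1, -3> → <-21, -7, -7>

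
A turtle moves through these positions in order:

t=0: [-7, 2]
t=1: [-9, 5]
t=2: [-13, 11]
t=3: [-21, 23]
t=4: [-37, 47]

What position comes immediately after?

Consecutive displacements [-2, +3], [-4, +6], [-8, +12], [-16, +24] scale by a factor of 2 each step.
step 5: [-37, 47] + [-32, +48] → [-69, 95]

[-69, 95]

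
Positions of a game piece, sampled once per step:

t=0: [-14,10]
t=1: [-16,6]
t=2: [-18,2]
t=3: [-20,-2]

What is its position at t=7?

Each step adds [-2,-4] to the position.
step 4: [-20,-2] + [-2,-4] → [-22,-6]
step 5: [-22,-6] + [-2,-4] → [-24,-10]
step 6: [-24,-10] + [-2,-4] → [-26,-14]
step 7: [-26,-14] + [-2,-4] → [-28,-18]

[-28,-18]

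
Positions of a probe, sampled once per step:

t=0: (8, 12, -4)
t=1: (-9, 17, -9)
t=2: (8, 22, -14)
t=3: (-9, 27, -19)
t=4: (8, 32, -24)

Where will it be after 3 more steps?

(-9, 47, -39)

First: cycles through 8, -9 every 2 steps. Step 7 lands at position 1 of the cycle → -9.
Second: linear, +5 per step → 47 at step 7.
Third: linear, -5 per step → -39 at step 7.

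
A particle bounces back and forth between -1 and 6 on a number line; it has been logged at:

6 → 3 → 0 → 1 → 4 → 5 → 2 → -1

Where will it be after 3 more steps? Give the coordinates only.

4

The value reflects between -1 and 6, moving 3 per step.
  step 8: -1 → 2
  step 9: 2 → 5
  step 10: 5 → 4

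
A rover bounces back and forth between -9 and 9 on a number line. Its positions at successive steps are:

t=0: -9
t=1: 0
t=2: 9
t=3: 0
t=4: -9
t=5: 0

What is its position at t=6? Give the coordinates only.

The value travels 9 per step and bounces off the walls at -9 and 9.
  step 6: 0 → 9

9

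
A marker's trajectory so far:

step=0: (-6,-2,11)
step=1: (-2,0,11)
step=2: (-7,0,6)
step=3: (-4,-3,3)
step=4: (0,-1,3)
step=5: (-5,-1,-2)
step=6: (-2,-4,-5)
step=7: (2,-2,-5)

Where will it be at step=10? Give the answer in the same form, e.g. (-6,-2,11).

Differencing gives (+4,+2,+0), (-5,+0,-5), (+3,-3,-3), (+4,+2,+0), (-5,+0,-5), (+3,-3,-3), (+4,+2,+0). This is the pattern (+4,+2,+0), (-5,+0,-5), (+3,-3,-3) repeated.
step 8: apply (-5,+0,-5) → (-3,-2,-10)
step 9: apply (+3,-3,-3) → (0,-5,-13)
step 10: apply (+4,+2,+0) → (4,-3,-13)

(4,-3,-13)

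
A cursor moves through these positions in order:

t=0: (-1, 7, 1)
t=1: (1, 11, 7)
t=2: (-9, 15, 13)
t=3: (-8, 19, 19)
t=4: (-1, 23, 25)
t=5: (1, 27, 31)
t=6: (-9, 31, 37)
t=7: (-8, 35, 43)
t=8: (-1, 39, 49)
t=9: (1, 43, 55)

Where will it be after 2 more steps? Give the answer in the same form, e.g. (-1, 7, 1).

(-8, 51, 67)

The first coordinate repeats the cycle [-1, 1, -9, -8] with period 4; step 11 mod 4 = 3, giving -8.
The second coordinate changes by +4 each step, so at step 11 it is 7 + 11·(4) = 51.
The third coordinate changes by +6 each step, so at step 11 it is 1 + 11·(6) = 67.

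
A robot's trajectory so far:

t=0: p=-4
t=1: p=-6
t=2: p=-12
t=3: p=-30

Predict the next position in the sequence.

p=-84

Consecutive displacements -2, -6, -18 scale by a factor of 3 each step.
step 4: -30 − 54 → p=-84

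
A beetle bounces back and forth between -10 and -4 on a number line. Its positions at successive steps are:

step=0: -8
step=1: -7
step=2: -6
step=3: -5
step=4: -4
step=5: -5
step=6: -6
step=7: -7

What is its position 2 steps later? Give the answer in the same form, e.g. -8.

-9

The value travels 1 per step and bounces off the walls at -10 and -4.
  step 8: -7 → -8
  step 9: -8 → -9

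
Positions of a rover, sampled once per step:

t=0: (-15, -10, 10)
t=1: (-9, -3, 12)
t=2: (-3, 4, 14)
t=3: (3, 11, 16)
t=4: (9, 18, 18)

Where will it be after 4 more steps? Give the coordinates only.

(33, 46, 26)

The position changes by (+6, +7, +2) every step.
step 5: (9, 18, 18) + (+6, +7, +2) → (15, 25, 20)
step 6: (15, 25, 20) + (+6, +7, +2) → (21, 32, 22)
step 7: (21, 32, 22) + (+6, +7, +2) → (27, 39, 24)
step 8: (27, 39, 24) + (+6, +7, +2) → (33, 46, 26)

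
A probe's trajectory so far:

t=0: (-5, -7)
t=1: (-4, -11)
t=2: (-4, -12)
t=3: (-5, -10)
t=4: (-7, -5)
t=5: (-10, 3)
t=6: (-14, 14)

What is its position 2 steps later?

First differences are (+1, -4), (+0, -1), (-1, +2), (-2, +5), (-3, +8), (-4, +11); their common second difference is (-1, +3) (constant acceleration).
step 7: (-14, 14) + (-5, +14) → (-19, 28)
step 8: (-19, 28) + (-6, +17) → (-25, 45)

(-25, 45)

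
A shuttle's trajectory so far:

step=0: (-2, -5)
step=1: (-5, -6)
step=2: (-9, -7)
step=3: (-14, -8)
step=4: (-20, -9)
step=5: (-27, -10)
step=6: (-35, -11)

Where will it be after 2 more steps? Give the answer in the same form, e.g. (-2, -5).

Successive displacements: (-3, -1), (-4, -1), (-5, -1), (-6, -1), (-7, -1), (-8, -1) — each changes by (-1, +0).
step 7: (-35, -11) + (-9, -1) → (-44, -12)
step 8: (-44, -12) + (-10, -1) → (-54, -13)

(-54, -13)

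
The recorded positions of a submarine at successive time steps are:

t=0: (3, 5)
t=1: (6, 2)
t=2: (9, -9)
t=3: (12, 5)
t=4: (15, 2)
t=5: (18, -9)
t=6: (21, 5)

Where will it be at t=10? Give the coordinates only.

First: linear, +3 per step → 33 at step 10.
Second: cycles through 5, 2, -9 every 3 steps. Step 10 lands at position 1 of the cycle → 2.

(33, 2)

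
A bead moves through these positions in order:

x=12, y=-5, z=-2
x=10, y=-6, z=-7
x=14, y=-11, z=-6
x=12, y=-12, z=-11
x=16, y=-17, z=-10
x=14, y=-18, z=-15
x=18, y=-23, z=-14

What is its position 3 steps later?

x=18, y=-30, z=-23

Differencing gives (-2, -1, -5), (+4, -5, +1), (-2, -1, -5), (+4, -5, +1), (-2, -1, -5), (+4, -5, +1). This is the pattern (-2, -1, -5), (+4, -5, +1) repeated.
step 7: apply (-2, -1, -5) → x=16, y=-24, z=-19
step 8: apply (+4, -5, +1) → x=20, y=-29, z=-18
step 9: apply (-2, -1, -5) → x=18, y=-30, z=-23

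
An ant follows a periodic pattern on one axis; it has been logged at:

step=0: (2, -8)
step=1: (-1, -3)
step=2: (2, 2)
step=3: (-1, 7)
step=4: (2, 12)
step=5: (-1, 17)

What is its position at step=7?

(-1, 27)

The first coordinate repeats the cycle [2, -1] with period 2; step 7 mod 2 = 1, giving -1.
The second coordinate changes by +5 each step, so at step 7 it is -8 + 7·(5) = 27.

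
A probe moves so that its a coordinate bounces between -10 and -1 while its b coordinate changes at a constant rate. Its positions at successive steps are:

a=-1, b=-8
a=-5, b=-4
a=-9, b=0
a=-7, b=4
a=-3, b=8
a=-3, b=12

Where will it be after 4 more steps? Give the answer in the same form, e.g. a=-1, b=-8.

a=-1, b=28

The a coordinate travels 4 per step and bounces off the walls at -10 and -1.
  step 6: -3 → -7
  step 7: -7 → -9
  step 8: -9 → -5
  step 9: -5 → -1
The b coordinate changes by +4 each step: at step 9 it is 28.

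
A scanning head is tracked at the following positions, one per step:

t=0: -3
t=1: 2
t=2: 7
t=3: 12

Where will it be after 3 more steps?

27

Each step adds +5 to the position.
step 4: 12 + 5 → 17
step 5: 17 + 5 → 22
step 6: 22 + 5 → 27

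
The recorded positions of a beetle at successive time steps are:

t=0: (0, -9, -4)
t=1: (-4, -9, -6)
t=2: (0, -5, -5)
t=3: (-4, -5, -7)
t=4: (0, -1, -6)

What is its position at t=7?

(-4, 3, -9)

The moves between consecutive positions are (-4, +0, -2), (+4, +4, +1), (-4, +0, -2), (+4, +4, +1); they repeat the 2-cycle [(-4, +0, -2), (+4, +4, +1)].
step 5: apply (-4, +0, -2) → (-4, -1, -8)
step 6: apply (+4, +4, +1) → (0, 3, -7)
step 7: apply (-4, +0, -2) → (-4, 3, -9)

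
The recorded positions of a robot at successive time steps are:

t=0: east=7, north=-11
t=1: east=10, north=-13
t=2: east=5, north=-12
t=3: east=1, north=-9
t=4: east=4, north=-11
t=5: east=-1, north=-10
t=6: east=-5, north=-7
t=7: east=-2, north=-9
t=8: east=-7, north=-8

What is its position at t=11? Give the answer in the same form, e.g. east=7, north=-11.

east=-13, north=-6

Step-to-step displacements: (+3, -2), (-5, +1), (-4, +3), (+3, -2), (-5, +1), (-4, +3), (+3, -2), (-5, +1) — a repeating cycle of length 3.
step 9: apply (-4, +3) → east=-11, north=-5
step 10: apply (+3, -2) → east=-8, north=-7
step 11: apply (-5, +1) → east=-13, north=-6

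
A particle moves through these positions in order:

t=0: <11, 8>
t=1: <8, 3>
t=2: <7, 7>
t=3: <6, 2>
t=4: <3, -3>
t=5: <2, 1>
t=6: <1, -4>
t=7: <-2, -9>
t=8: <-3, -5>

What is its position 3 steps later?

Step-to-step displacements: <-3, -5>, <-1, +4>, <-1, -5>, <-3, -5>, <-1, +4>, <-1, -5>, <-3, -5>, <-1, +4> — a repeating cycle of length 3.
step 9: apply <-1, -5> → <-4, -10>
step 10: apply <-3, -5> → <-7, -15>
step 11: apply <-1, +4> → <-8, -11>

<-8, -11>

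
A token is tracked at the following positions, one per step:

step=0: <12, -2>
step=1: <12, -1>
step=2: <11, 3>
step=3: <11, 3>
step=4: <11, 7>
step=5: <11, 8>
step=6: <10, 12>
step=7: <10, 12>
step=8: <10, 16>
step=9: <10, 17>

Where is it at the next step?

<9, 21>

The moves between consecutive positions are <+0, +1>, <-1, +4>, <+0, +0>, <+0, +4>, <+0, +1>, <-1, +4>, <+0, +0>, <+0, +4>, <+0, +1>; they repeat the 4-cycle [<+0, +1>, <-1, +4>, <+0, +0>, <+0, +4>].
step 10: apply <-1, +4> → <9, 21>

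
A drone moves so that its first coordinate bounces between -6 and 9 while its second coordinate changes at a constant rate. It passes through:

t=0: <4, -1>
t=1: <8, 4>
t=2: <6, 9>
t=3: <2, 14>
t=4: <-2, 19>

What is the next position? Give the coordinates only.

<-6, 24>

The first coordinate travels 4 per step and bounces off the walls at -6 and 9.
  step 5: -2 → -6
The second coordinate changes by +5 each step: at step 5 it is 24.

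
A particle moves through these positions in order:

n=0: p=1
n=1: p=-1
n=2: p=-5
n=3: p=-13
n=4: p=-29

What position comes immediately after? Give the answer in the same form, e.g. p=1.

Consecutive displacements -2, -4, -8, -16 scale by a factor of 2 each step.
step 5: -29 − 32 → p=-61

p=-61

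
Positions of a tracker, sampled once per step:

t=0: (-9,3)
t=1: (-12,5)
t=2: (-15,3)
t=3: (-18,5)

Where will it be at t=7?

The first coordinate changes by -3 each step, so at step 7 it is -9 + 7·(-3) = -30.
The second coordinate repeats the cycle [3, 5] with period 2; step 7 mod 2 = 1, giving 5.

(-30,5)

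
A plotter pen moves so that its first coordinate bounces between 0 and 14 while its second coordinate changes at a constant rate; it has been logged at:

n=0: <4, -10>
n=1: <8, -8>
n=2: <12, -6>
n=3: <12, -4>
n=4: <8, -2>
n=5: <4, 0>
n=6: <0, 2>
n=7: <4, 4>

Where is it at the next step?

<8, 6>

The first coordinate travels 4 per step and bounces off the walls at 0 and 14.
  step 8: 4 → 8
The second coordinate changes by +2 each step: at step 8 it is 6.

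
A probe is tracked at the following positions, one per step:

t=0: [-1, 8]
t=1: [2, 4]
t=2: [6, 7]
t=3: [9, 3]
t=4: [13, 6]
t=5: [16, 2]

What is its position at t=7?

[23, 1]

Differencing gives [+3, -4], [+4, +3], [+3, -4], [+4, +3], [+3, -4]. This is the pattern [+3, -4], [+4, +3] repeated.
step 6: apply [+4, +3] → [20, 5]
step 7: apply [+3, -4] → [23, 1]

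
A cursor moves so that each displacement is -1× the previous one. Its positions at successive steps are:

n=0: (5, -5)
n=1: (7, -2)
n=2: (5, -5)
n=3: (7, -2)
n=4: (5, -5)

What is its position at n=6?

Step-to-step displacements: (+2, +3), (-2, -3), (+2, +3), (-2, -3); each is -1× the previous.
step 5: (5, -5) + (+2, +3) → (7, -2)
step 6: (7, -2) + (-2, -3) → (5, -5)

(5, -5)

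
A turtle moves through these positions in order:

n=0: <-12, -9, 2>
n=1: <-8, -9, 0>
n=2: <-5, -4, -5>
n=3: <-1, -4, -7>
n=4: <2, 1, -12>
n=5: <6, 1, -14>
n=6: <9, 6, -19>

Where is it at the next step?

<13, 6, -21>

The moves between consecutive positions are <+4, +0, -2>, <+3, +5, -5>, <+4, +0, -2>, <+3, +5, -5>, <+4, +0, -2>, <+3, +5, -5>; they repeat the 2-cycle [<+4, +0, -2>, <+3, +5, -5>].
step 7: apply <+4, +0, -2> → <13, 6, -21>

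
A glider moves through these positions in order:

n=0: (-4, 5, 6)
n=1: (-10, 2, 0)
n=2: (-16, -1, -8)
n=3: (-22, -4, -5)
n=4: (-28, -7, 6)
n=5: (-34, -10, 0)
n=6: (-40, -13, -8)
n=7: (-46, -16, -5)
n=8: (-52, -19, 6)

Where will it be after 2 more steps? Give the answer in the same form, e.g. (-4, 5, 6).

(-64, -25, -8)

The first coordinate changes by -6 each step, so at step 10 it is -4 + 10·(-6) = -64.
The second coordinate changes by -3 each step, so at step 10 it is 5 + 10·(-3) = -25.
The third coordinate repeats the cycle [6, 0, -8, -5] with period 4; step 10 mod 4 = 2, giving -8.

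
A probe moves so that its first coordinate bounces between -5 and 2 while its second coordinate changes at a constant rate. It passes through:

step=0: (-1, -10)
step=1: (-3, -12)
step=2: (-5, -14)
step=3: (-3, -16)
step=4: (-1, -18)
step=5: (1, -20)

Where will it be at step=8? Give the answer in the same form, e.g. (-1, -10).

The first coordinate travels 2 per step and bounces off the walls at -5 and 2.
  step 6: 1 → 1
  step 7: 1 → -1
  step 8: -1 → -3
The second coordinate changes by -2 each step: at step 8 it is -26.

(-3, -26)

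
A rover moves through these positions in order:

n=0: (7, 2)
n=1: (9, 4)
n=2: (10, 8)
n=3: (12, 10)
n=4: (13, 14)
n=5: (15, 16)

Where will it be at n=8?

The moves between consecutive positions are (+2, +2), (+1, +4), (+2, +2), (+1, +4), (+2, +2); they repeat the 2-cycle [(+2, +2), (+1, +4)].
step 6: apply (+1, +4) → (16, 20)
step 7: apply (+2, +2) → (18, 22)
step 8: apply (+1, +4) → (19, 26)

(19, 26)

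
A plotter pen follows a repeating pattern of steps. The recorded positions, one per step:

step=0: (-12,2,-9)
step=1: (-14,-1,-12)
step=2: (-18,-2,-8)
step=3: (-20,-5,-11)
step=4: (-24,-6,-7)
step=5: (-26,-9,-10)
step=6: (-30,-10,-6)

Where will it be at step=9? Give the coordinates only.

Step-to-step displacements: (-2,-3,-3), (-4,-1,+4), (-2,-3,-3), (-4,-1,+4), (-2,-3,-3), (-4,-1,+4) — a repeating cycle of length 2.
step 7: apply (-2,-3,-3) → (-32,-13,-9)
step 8: apply (-4,-1,+4) → (-36,-14,-5)
step 9: apply (-2,-3,-3) → (-38,-17,-8)

(-38,-17,-8)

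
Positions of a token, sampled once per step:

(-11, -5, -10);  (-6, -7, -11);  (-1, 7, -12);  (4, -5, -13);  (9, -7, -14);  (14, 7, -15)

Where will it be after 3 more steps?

First: linear, +5 per step → 29 at step 8.
Second: cycles through -5, -7, 7 every 3 steps. Step 8 lands at position 2 of the cycle → 7.
Third: linear, -1 per step → -18 at step 8.

(29, 7, -18)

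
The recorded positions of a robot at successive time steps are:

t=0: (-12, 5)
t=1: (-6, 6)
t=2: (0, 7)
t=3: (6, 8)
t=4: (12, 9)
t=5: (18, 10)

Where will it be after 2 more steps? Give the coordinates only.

(30, 12)

The position changes by (+6, +1) every step.
step 6: (18, 10) + (+6, +1) → (24, 11)
step 7: (24, 11) + (+6, +1) → (30, 12)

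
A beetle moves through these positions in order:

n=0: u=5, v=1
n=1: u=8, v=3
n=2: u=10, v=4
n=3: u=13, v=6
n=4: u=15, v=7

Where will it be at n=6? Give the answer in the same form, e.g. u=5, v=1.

The moves between consecutive positions are (+3, +2), (+2, +1), (+3, +2), (+2, +1); they repeat the 2-cycle [(+3, +2), (+2, +1)].
step 5: apply (+3, +2) → u=18, v=9
step 6: apply (+2, +1) → u=20, v=10

u=20, v=10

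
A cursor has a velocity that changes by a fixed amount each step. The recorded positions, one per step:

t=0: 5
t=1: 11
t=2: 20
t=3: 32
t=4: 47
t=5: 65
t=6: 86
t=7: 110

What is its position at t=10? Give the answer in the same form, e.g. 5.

200

Successive displacements: +6, +9, +12, +15, +18, +21, +24 — each changes by +3.
step 8: 110 + 27 → 137
step 9: 137 + 30 → 167
step 10: 167 + 33 → 200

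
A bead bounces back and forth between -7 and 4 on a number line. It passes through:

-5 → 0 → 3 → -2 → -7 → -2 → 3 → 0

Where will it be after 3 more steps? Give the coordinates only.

The value reflects between -7 and 4, moving 5 per step.
  step 8: 0 → -5
  step 9: -5 → -4
  step 10: -4 → 1

1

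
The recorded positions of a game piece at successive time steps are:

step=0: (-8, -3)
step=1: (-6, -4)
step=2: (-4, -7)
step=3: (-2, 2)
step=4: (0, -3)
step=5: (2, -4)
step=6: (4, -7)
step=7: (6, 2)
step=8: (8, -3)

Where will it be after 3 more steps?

First: linear, +2 per step → 14 at step 11.
Second: cycles through -3, -4, -7, 2 every 4 steps. Step 11 lands at position 3 of the cycle → 2.

(14, 2)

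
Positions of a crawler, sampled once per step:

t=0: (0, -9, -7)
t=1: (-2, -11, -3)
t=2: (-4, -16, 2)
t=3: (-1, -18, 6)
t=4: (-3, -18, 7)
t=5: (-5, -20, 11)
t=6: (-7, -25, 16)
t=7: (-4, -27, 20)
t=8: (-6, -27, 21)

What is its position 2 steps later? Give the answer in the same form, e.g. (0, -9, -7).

Differencing gives (-2, -2, +4), (-2, -5, +5), (+3, -2, +4), (-2, +0, +1), (-2, -2, +4), (-2, -5, +5), (+3, -2, +4), (-2, +0, +1). This is the pattern (-2, -2, +4), (-2, -5, +5), (+3, -2, +4), (-2, +0, +1) repeated.
step 9: apply (-2, -2, +4) → (-8, -29, 25)
step 10: apply (-2, -5, +5) → (-10, -34, 30)

(-10, -34, 30)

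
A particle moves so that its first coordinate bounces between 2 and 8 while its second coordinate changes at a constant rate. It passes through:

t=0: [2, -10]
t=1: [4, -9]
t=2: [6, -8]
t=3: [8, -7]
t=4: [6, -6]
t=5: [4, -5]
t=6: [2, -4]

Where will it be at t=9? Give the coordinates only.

The first coordinate travels 2 per step and bounces off the walls at 2 and 8.
  step 7: 2 → 4
  step 8: 4 → 6
  step 9: 6 → 8
The second coordinate changes by +1 each step: at step 9 it is -1.

[8, -1]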